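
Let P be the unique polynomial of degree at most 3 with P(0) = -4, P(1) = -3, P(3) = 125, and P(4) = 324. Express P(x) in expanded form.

P(x) = 6x^3 - 3x^2 - 2x - 4

Write P(x) = ax^3 + bx^2 + cx + d. Substituting each data point gives a linear system:
  d = -4
  a + b + c + d = -3
  27a + 9b + 3c + d = 125
  64a + 16b + 4c + d = 324
Solving the system yields a = 6, b = -3, c = -2, d = -4.
So P(x) = 6x^3 - 3x^2 - 2x - 4.
Check: P(4) = 324. ✓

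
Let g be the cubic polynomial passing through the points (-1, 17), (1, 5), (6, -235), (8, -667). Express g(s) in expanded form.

Write g(s) = as^3 + bs^2 + cs + d. Substituting each data point gives a linear system:
  -a + b - c + d = 17
  a + b + c + d = 5
  216a + 36b + 6c + d = -235
  512a + 64b + 8c + d = -667
Solving the system yields a = -2, b = 6, c = -4, d = 5.
So g(s) = -2s^3 + 6s^2 - 4s + 5.
Check: g(8) = -667. ✓

g(s) = -2s^3 + 6s^2 - 4s + 5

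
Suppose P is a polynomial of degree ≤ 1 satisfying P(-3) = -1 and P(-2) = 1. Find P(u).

Using the Lagrange interpolation formula with nodes -3, -2:
  L_0(u) = (u + 2) / -1
  L_1(u) = (u + 3) / 1
Then P(u) = -1·L_0(u) + 1·L_1(u).
Expanding and collecting terms gives P(u) = 2u + 5.
Check: P(-2) = 1. ✓

P(u) = 2u + 5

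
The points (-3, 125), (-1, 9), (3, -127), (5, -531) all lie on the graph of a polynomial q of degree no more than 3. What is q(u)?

Write q(u) = au^3 + bu^2 + cu + d. Substituting each data point gives a linear system:
  -27a + 9b - 3c + d = 125
  -a + b - c + d = 9
  27a + 9b + 3c + d = -127
  125a + 25b + 5c + d = -531
Solving the system yields a = -4, b = 0, c = -6, d = -1.
So q(u) = -4u^3 - 6u - 1.
Check: q(5) = -531. ✓

q(u) = -4u^3 - 6u - 1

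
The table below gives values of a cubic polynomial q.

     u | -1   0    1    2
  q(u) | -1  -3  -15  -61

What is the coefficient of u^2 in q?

Write q(u) = au^3 + bu^2 + cu + d. Substituting each data point gives a linear system:
  -a + b - c + d = -1
  d = -3
  a + b + c + d = -15
  8a + 4b + 2c + d = -61
Solving the system yields a = -4, b = -5, c = -3, d = -3.
So q(u) = -4u³ - 5u² - 3u - 3.
The coefficient of u^2 is -5.

-5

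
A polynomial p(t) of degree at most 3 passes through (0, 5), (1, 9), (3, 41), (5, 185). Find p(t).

Write p(t) = at^3 + bt^2 + ct + d. Substituting each data point gives a linear system:
  d = 5
  a + b + c + d = 9
  27a + 9b + 3c + d = 41
  125a + 25b + 5c + d = 185
Solving the system yields a = 2, b = -4, c = 6, d = 5.
So p(t) = 2t³ - 4t² + 6t + 5.
Check: p(1) = 9. ✓

p(t) = 2t^3 - 4t^2 + 6t + 5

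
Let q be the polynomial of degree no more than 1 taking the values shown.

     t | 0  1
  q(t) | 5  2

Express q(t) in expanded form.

Using the Lagrange interpolation formula with nodes 0, 1:
  L_0(t) = (t - 1) / -1
  L_1(t) = t / 1
Then q(t) = 5·L_0(t) + 2·L_1(t).
Expanding and collecting terms gives q(t) = -3t + 5.
Check: q(0) = 5. ✓

q(t) = -3t + 5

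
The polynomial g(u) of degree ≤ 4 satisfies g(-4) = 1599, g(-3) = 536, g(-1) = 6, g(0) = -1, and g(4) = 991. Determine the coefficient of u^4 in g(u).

Write g(u) = au^4 + bu^3 + cu^2 + du + e. Substituting each data point gives a linear system:
  256a - 64b + 16c - 4d + e = 1599
  81a - 27b + 9c - 3d + e = 536
  a - b + c - d + e = 6
  e = -1
  256a + 64b + 16c + 4d + e = 991
Solving the system yields a = 5, b = -5, c = 1, d = 4, e = -1.
So g(u) = 5u^4 - 5u^3 + u^2 + 4u - 1.
The leading coefficient is 5.

5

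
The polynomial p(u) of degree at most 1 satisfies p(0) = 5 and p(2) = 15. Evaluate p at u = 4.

25

Write p(u) = au + b. Substituting each data point gives a linear system:
  b = 5
  2a + b = 15
Solving the system yields a = 5, b = 5.
So p(u) = 5u + 5.
Then p(4) = 25.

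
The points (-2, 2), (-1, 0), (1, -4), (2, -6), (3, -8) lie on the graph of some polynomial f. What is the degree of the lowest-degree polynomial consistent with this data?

1

Divided differences on the nodes -2, -1, 1, 2, 3:
  order 0: 2  0  -4  -6  -8
  order 1: -2  -2  -2  -2
  order 2: 0  0  0
  order 3: 0  0
  order 4: 0
The order-1 divided differences are all -2 (nonzero) and every higher order vanishes, so the data lies on a polynomial of degree exactly 1.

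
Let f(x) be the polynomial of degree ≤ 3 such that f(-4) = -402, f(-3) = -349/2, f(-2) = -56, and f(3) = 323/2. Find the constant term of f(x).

-2

Write f(x) = ax^3 + bx^2 + cx + d. Substituting each data point gives a linear system:
  -64a + 16b - 4c + d = -402
  -27a + 9b - 3c + d = -349/2
  -8a + 4b - 2c + d = -56
  27a + 9b + 3c + d = 323/2
Solving the system yields a = 6, b = -1/2, c = 2, d = -2.
So f(x) = 6x^3 - (1/2)x^2 + 2x - 2.
The constant term is -2.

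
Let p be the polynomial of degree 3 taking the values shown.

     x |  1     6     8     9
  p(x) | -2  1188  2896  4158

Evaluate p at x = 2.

Using the Lagrange interpolation formula with nodes 1, 6, 8, 9:
  L_0(x) = (x - 6)(x - 8)(x - 9) / -280
  L_1(x) = (x - 1)(x - 8)(x - 9) / 30
  L_2(x) = (x - 1)(x - 6)(x - 9) / -14
  L_3(x) = (x - 1)(x - 6)(x - 8) / 24
Then p(x) = -2·L_0(x) + 1188·L_1(x) + 2896·L_2(x) + 4158·L_3(x).
Expanding and collecting terms gives p(x) = 6x^3 - 2x^2 - 6x.
Evaluating at x = 2: p(2) = 28.

28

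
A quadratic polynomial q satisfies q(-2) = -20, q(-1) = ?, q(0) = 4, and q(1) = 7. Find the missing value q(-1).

The 3 known points determine the degree-2 polynomial uniquely.
Write q(x) = ax^2 + bx + c. Substituting each data point gives a linear system:
  4a - 2b + c = -20
  c = 4
  a + b + c = 7
Solving the system yields a = -3, b = 6, c = 4.
So q(x) = -3x² + 6x + 4.
Then q(-1) = -5.

-5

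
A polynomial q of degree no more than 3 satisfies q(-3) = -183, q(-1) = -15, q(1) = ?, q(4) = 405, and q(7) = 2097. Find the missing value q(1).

The 4 known points determine the degree-3 polynomial uniquely.
Write q(n) = an^3 + bn^2 + cn + d. Substituting each data point gives a linear system:
  -27a + 9b - 3c + d = -183
  -a + b - c + d = -15
  64a + 16b + 4c + d = 405
  343a + 49b + 7c + d = 2097
Solving the system yields a = 6, b = 0, c = 6, d = -3.
So q(n) = 6n^3 + 6n - 3.
Then q(1) = 9.

9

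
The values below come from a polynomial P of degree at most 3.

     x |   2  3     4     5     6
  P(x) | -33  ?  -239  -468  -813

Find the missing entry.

-102

On equispaced nodes a degree-3 polynomial has vanishing fourth forward difference, so
  P(2) - 4·P(3) + 6·P(4) - 4·P(5) + P(6) = 0.
Substituting the known values and solving for P(3):
  -4·P(3) = 408
  P(3) = -102.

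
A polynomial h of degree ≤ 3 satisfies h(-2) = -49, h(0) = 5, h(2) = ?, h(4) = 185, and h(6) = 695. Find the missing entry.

19

The 4 known points determine the degree-3 polynomial uniquely.
Write h(u) = au^3 + bu^2 + cu + d. Substituting each data point gives a linear system:
  -8a + 4b - 2c + d = -49
  d = 5
  64a + 16b + 4c + d = 185
  216a + 36b + 6c + d = 695
Solving the system yields a = 4, b = -5, c = 1, d = 5.
So h(u) = 4u³ - 5u² + u + 5.
Then h(2) = 19.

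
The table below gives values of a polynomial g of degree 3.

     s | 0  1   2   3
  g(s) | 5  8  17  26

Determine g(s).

Write g(s) = as^3 + bs^2 + cs + d. Substituting each data point gives a linear system:
  d = 5
  a + b + c + d = 8
  8a + 4b + 2c + d = 17
  27a + 9b + 3c + d = 26
Solving the system yields a = -1, b = 6, c = -2, d = 5.
So g(s) = -s^3 + 6s^2 - 2s + 5.
Check: g(0) = 5. ✓

g(s) = -s^3 + 6s^2 - 2s + 5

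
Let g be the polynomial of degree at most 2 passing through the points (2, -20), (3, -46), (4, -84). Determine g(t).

Using the Lagrange interpolation formula with nodes 2, 3, 4:
  L_0(t) = (t - 3)(t - 4) / 2
  L_1(t) = (t - 2)(t - 4) / -1
  L_2(t) = (t - 2)(t - 3) / 2
Then g(t) = -20·L_0(t) - 46·L_1(t) - 84·L_2(t).
Expanding and collecting terms gives g(t) = -6t^2 + 4t - 4.
Check: g(3) = -46. ✓

g(t) = -6t^2 + 4t - 4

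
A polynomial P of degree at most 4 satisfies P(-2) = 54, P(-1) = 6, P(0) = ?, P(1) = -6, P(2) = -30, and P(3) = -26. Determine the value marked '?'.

4

On equispaced nodes a degree-4 polynomial has vanishing fifth forward difference, so
  - P(-2) + 5·P(-1) - 10·P(0) + 10·P(1) - 5·P(2) + P(3) = 0.
Substituting the known values and solving for P(0):
  -10·P(0) = -40
  P(0) = 4.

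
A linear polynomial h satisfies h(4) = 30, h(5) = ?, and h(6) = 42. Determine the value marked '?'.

36

The 2 known points determine the degree-1 polynomial uniquely.
Write h(x) = ax + b. Substituting each data point gives a linear system:
  4a + b = 30
  6a + b = 42
Solving the system yields a = 6, b = 6.
So h(x) = 6x + 6.
Then h(5) = 36.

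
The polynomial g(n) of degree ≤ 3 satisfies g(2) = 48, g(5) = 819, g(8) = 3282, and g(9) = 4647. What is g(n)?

g(n) = 6n^3 + 4n^2 - 5n - 6

Write g(n) = an^3 + bn^2 + cn + d. Substituting each data point gives a linear system:
  8a + 4b + 2c + d = 48
  125a + 25b + 5c + d = 819
  512a + 64b + 8c + d = 3282
  729a + 81b + 9c + d = 4647
Solving the system yields a = 6, b = 4, c = -5, d = -6.
So g(n) = 6n³ + 4n² - 5n - 6.
Check: g(9) = 4647. ✓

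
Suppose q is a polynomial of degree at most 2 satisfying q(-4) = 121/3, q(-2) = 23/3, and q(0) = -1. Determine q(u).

Using the Lagrange interpolation formula with nodes -4, -2, 0:
  L_0(u) = (u + 2)u / 8
  L_1(u) = (u + 4)u / -4
  L_2(u) = (u + 4)(u + 2) / 8
Then q(u) = 121/3·L_0(u) + 23/3·L_1(u) - 1·L_2(u).
Expanding and collecting terms gives q(u) = 3u^2 + (5/3)u - 1.
Check: q(0) = -1. ✓

q(u) = 3u^2 + (5/3)u - 1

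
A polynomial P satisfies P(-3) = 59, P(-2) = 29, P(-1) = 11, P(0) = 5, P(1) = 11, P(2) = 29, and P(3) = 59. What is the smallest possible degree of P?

2

Forward differences of the values at n = -3, -2, -1, 0, 1, 2, 3:
  P  : 59  29  11  5  11  29  59
  Δ  : -30  -18  -6  6  18  30
  Δ^2: 12  12  12  12  12
  Δ^3: 0  0  0  0
  Δ^4: 0  0  0
  Δ^5: 0  0
  Δ^6: 0
The second differences are constant (12) and nonzero, while all higher differences vanish, so the minimal degree is 2.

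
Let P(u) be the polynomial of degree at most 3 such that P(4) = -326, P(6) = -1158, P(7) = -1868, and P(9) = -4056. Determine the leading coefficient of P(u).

Write P(u) = au^3 + bu^2 + cu + d. Substituting each data point gives a linear system:
  64a + 16b + 4c + d = -326
  216a + 36b + 6c + d = -1158
  343a + 49b + 7c + d = -1868
  729a + 81b + 9c + d = -4056
Solving the system yields a = -6, b = 4, c = 0, d = -6.
So P(u) = -6u^3 + 4u^2 - 6.
The leading coefficient is -6.

-6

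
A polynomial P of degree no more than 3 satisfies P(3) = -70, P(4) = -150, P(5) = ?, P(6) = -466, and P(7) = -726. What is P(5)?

-278

The 4 known points determine the degree-3 polynomial uniquely.
Write P(x) = ax^3 + bx^2 + cx + d. Substituting each data point gives a linear system:
  27a + 9b + 3c + d = -70
  64a + 16b + 4c + d = -150
  216a + 36b + 6c + d = -466
  343a + 49b + 7c + d = -726
Solving the system yields a = -2, b = 0, c = -6, d = 2.
So P(x) = -2x^3 - 6x + 2.
Then P(5) = -278.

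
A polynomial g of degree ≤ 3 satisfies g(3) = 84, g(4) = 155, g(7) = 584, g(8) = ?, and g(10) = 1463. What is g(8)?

819

The 4 known points determine the degree-3 polynomial uniquely.
Write g(n) = an^3 + bn^2 + cn + d. Substituting each data point gives a linear system:
  27a + 9b + 3c + d = 84
  64a + 16b + 4c + d = 155
  343a + 49b + 7c + d = 584
  1000a + 100b + 10c + d = 1463
Solving the system yields a = 1, b = 4, c = 6, d = 3.
So g(n) = n^3 + 4n^2 + 6n + 3.
Then g(8) = 819.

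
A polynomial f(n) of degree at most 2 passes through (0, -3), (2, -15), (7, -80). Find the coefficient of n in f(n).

Write f(n) = an^2 + bn + c. Substituting each data point gives a linear system:
  c = -3
  4a + 2b + c = -15
  49a + 7b + c = -80
Solving the system yields a = -1, b = -4, c = -3.
So f(n) = -n^2 - 4n - 3.
The coefficient of n is -4.

-4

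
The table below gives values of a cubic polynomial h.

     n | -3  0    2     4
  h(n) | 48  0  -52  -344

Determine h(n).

h(n) = -4n^3 - 6n^2 + 2n

Write h(n) = an^3 + bn^2 + cn + d. Substituting each data point gives a linear system:
  -27a + 9b - 3c + d = 48
  d = 0
  8a + 4b + 2c + d = -52
  64a + 16b + 4c + d = -344
Solving the system yields a = -4, b = -6, c = 2, d = 0.
So h(n) = -4n^3 - 6n^2 + 2n.
Check: h(0) = 0. ✓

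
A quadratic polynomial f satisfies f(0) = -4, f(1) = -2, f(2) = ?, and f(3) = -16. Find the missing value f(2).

-6

The 3 known points determine the degree-2 polynomial uniquely.
Write f(t) = at^2 + bt + c. Substituting each data point gives a linear system:
  c = -4
  a + b + c = -2
  9a + 3b + c = -16
Solving the system yields a = -3, b = 5, c = -4.
So f(t) = -3t² + 5t - 4.
Then f(2) = -6.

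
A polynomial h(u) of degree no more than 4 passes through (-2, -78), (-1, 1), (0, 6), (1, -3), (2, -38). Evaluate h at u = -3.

-363

Forward differences of the values at u = -2, -1, 0, 1, 2:
  h  : -78  1  6  -3  -38
  Δ  : 79  5  -9  -35
  Δ^2: -74  -14  -26
  Δ^3: 60  -12
  Δ^4: -72
The fourth differences are constant, confirming degree 4.
Interpolating (Newton forward form) and evaluating at u = -3 gives h(-3) = -363.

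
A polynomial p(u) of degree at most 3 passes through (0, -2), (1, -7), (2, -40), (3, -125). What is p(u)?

p(u) = -4u^3 - 2u^2 + u - 2

Write p(u) = au^3 + bu^2 + cu + d. Substituting each data point gives a linear system:
  d = -2
  a + b + c + d = -7
  8a + 4b + 2c + d = -40
  27a + 9b + 3c + d = -125
Solving the system yields a = -4, b = -2, c = 1, d = -2.
So p(u) = -4u³ - 2u² + u - 2.
Check: p(3) = -125. ✓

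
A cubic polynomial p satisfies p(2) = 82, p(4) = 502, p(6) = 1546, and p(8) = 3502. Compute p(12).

Using the Lagrange interpolation formula with nodes 2, 4, 6, 8:
  L_0(x) = (x - 4)(x - 6)(x - 8) / -48
  L_1(x) = (x - 2)(x - 6)(x - 8) / 16
  L_2(x) = (x - 2)(x - 4)(x - 8) / -16
  L_3(x) = (x - 2)(x - 4)(x - 6) / 48
Then p(x) = 82·L_0(x) + 502·L_1(x) + 1546·L_2(x) + 3502·L_3(x).
Expanding and collecting terms gives p(x) = 6x^3 + 6x^2 + 6x - 2.
Evaluating at x = 12: p(12) = 11302.

11302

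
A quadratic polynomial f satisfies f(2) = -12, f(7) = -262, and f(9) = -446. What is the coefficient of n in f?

Write f(n) = an^2 + bn + c. Substituting each data point gives a linear system:
  4a + 2b + c = -12
  49a + 7b + c = -262
  81a + 9b + c = -446
Solving the system yields a = -6, b = 4, c = 4.
So f(n) = -6n^2 + 4n + 4.
The coefficient of n is 4.

4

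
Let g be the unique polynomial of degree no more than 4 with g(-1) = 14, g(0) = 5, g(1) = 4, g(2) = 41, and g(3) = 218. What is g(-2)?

Using the Lagrange interpolation formula with nodes -1, 0, 1, 2, 3:
  L_0(s) = s(s - 1)(s - 2)(s - 3) / 24
  L_1(s) = (s + 1)(s - 1)(s - 2)(s - 3) / -6
  L_2(s) = (s + 1)s(s - 2)(s - 3) / 4
  L_3(s) = (s + 1)s(s - 1)(s - 3) / -6
  L_4(s) = (s + 1)s(s - 1)(s - 2) / 24
Then g(s) = 14·L_0(s) + 5·L_1(s) + 4·L_2(s) + 41·L_3(s) + 218·L_4(s).
Expanding and collecting terms gives g(s) = 3s^4 - s^3 + s^2 - 4s + 5.
Evaluating at s = -2: g(-2) = 73.

73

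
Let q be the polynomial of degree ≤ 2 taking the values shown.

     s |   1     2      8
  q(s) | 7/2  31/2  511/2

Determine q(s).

Write q(s) = as^2 + bs + c. Substituting each data point gives a linear system:
  a + b + c = 7/2
  4a + 2b + c = 31/2
  64a + 8b + c = 511/2
Solving the system yields a = 4, b = 0, c = -1/2.
So q(s) = 4s^2 - 1/2.
Check: q(1) = 7/2. ✓

q(s) = 4s^2 - 1/2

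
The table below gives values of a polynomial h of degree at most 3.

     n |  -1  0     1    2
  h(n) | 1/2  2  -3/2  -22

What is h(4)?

-162

Using the Lagrange interpolation formula with nodes -1, 0, 1, 2:
  L_0(n) = n(n - 1)(n - 2) / -6
  L_1(n) = (n + 1)(n - 1)(n - 2) / 2
  L_2(n) = (n + 1)n(n - 2) / -2
  L_3(n) = (n + 1)n(n - 1) / 6
Then h(n) = 1/2·L_0(n) + 2·L_1(n) - 3/2·L_2(n) - 22·L_3(n).
Expanding and collecting terms gives h(n) = -2n^3 - (5/2)n^2 + n + 2.
Evaluating at n = 4: h(4) = -162.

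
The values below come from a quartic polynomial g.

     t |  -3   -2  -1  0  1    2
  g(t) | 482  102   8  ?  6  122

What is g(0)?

On equispaced nodes a degree-4 polynomial has vanishing fifth forward difference, so
  - g(-3) + 5·g(-2) - 10·g(-1) + 10·g(0) - 5·g(1) + g(2) = 0.
Substituting the known values and solving for g(0):
  10·g(0) = -40
  g(0) = -4.

-4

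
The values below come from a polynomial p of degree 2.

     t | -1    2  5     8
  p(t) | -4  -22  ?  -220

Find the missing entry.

-94

On equispaced nodes a degree-2 polynomial has vanishing third forward difference, so
  - p(-1) + 3·p(2) - 3·p(5) + p(8) = 0.
Substituting the known values and solving for p(5):
  -3·p(5) = 282
  p(5) = -94.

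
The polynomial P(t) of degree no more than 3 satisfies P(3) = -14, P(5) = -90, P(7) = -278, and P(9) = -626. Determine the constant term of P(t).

Write P(t) = at^3 + bt^2 + ct + d. Substituting each data point gives a linear system:
  27a + 9b + 3c + d = -14
  125a + 25b + 5c + d = -90
  343a + 49b + 7c + d = -278
  729a + 81b + 9c + d = -626
Solving the system yields a = -1, b = 1, c = 3, d = -5.
So P(t) = -t³ + t² + 3t - 5.
The constant term is -5.

-5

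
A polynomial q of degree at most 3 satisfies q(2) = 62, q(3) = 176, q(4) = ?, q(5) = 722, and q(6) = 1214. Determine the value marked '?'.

The 4 known points determine the degree-3 polynomial uniquely.
Write q(n) = an^3 + bn^2 + cn + d. Substituting each data point gives a linear system:
  8a + 4b + 2c + d = 62
  27a + 9b + 3c + d = 176
  125a + 25b + 5c + d = 722
  216a + 36b + 6c + d = 1214
Solving the system yields a = 5, b = 3, c = 4, d = 2.
So q(n) = 5n^3 + 3n^2 + 4n + 2.
Then q(4) = 386.

386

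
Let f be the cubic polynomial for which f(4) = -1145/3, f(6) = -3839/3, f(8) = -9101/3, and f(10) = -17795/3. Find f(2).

-155/3

Write f(x) = ax^3 + bx^2 + cx + d. Substituting each data point gives a linear system:
  64a + 16b + 4c + d = -1145/3
  216a + 36b + 6c + d = -3839/3
  512a + 64b + 8c + d = -9101/3
  1000a + 100b + 10c + d = -17795/3
Solving the system yields a = -6, b = 1, c = -3, d = -5/3.
So f(x) = -6x³ + x² - 3x - 5/3.
Then f(2) = -155/3.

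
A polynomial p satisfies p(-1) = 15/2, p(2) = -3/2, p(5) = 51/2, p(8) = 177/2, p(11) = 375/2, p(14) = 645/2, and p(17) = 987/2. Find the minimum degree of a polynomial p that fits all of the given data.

2

Forward differences of the values at n = -1, 2, 5, 8, 11, 14, 17:
  p  : 15/2  -3/2  51/2  177/2  375/2  645/2  987/2
  Δ  : -9  27  63  99  135  171
  Δ^2: 36  36  36  36  36
  Δ^3: 0  0  0  0
  Δ^4: 0  0  0
  Δ^5: 0  0
  Δ^6: 0
The second differences are constant (36) and nonzero, while all higher differences vanish, so the minimal degree is 2.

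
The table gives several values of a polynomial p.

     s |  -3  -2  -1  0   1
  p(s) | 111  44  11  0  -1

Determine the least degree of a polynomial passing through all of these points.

Forward differences of the values at s = -3, -2, -1, 0, 1:
  p  : 111  44  11  0  -1
  Δ  : -67  -33  -11  -1
  Δ^2: 34  22  10
  Δ^3: -12  -12
  Δ^4: 0
The third differences are constant (-12) and nonzero, while all higher differences vanish, so the minimal degree is 3.

3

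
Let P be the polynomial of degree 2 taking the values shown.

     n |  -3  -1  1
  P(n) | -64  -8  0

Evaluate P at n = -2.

Write P(n) = an^2 + bn + c. Substituting each data point gives a linear system:
  9a - 3b + c = -64
  a - b + c = -8
  a + b + c = 0
Solving the system yields a = -6, b = 4, c = 2.
So P(n) = -6n^2 + 4n + 2.
Then P(-2) = -30.

-30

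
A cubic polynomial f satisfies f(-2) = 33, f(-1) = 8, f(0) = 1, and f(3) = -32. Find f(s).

Write f(s) = as^3 + bs^2 + cs + d. Substituting each data point gives a linear system:
  -8a + 4b - 2c + d = 33
  -a + b - c + d = 8
  d = 1
  27a + 9b + 3c + d = -32
Solving the system yields a = -2, b = 3, c = -2, d = 1.
So f(s) = -2s³ + 3s² - 2s + 1.
Check: f(-1) = 8. ✓

f(s) = -2s^3 + 3s^2 - 2s + 1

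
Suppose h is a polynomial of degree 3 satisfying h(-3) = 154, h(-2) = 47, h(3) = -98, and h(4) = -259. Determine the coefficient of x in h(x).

3

Write h(x) = ax^3 + bx^2 + cx + d. Substituting each data point gives a linear system:
  -27a + 9b - 3c + d = 154
  -8a + 4b - 2c + d = 47
  27a + 9b + 3c + d = -98
  64a + 16b + 4c + d = -259
Solving the system yields a = -5, b = 3, c = 3, d = 1.
So h(x) = -5x³ + 3x² + 3x + 1.
The coefficient of x is 3.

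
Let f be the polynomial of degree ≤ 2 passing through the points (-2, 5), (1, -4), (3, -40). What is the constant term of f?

Write f(u) = au^2 + bu + c. Substituting each data point gives a linear system:
  4a - 2b + c = 5
  a + b + c = -4
  9a + 3b + c = -40
Solving the system yields a = -3, b = -6, c = 5.
So f(u) = -3u^2 - 6u + 5.
The constant term is 5.

5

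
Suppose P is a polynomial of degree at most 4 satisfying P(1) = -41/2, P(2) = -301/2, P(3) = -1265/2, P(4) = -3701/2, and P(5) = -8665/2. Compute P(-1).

Using the Lagrange interpolation formula with nodes 1, 2, 3, 4, 5:
  L_0(n) = (n - 2)(n - 3)(n - 4)(n - 5) / 24
  L_1(n) = (n - 1)(n - 3)(n - 4)(n - 5) / -6
  L_2(n) = (n - 1)(n - 2)(n - 4)(n - 5) / 4
  L_3(n) = (n - 1)(n - 2)(n - 3)(n - 5) / -6
  L_4(n) = (n - 1)(n - 2)(n - 3)(n - 4) / 24
Then P(n) = -41/2·L_0(n) - 301/2·L_1(n) - 1265/2·L_2(n) - 3701/2·L_3(n) - 8665/2·L_4(n).
Expanding and collecting terms gives P(n) = -6n⁴ - 4n³ - 2n² - 6n - 5/2.
Evaluating at n = -1: P(-1) = -1/2.

-1/2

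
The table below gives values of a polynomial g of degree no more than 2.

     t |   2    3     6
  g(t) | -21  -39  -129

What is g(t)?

g(t) = -3t^2 - 3t - 3

Using the Lagrange interpolation formula with nodes 2, 3, 6:
  L_0(t) = (t - 3)(t - 6) / 4
  L_1(t) = (t - 2)(t - 6) / -3
  L_2(t) = (t - 2)(t - 3) / 12
Then g(t) = -21·L_0(t) - 39·L_1(t) - 129·L_2(t).
Expanding and collecting terms gives g(t) = -3t² - 3t - 3.
Check: g(3) = -39. ✓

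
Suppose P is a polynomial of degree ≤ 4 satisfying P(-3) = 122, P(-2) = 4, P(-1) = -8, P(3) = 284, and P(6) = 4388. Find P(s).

P(s) = 3s^4 + 3s^3 - 4s^2 - 4

Write P(s) = as^4 + bs^3 + cs^2 + ds + e. Substituting each data point gives a linear system:
  81a - 27b + 9c - 3d + e = 122
  16a - 8b + 4c - 2d + e = 4
  a - b + c - d + e = -8
  81a + 27b + 9c + 3d + e = 284
  1296a + 216b + 36c + 6d + e = 4388
Solving the system yields a = 3, b = 3, c = -4, d = 0, e = -4.
So P(s) = 3s⁴ + 3s³ - 4s² - 4.
Check: P(-3) = 122. ✓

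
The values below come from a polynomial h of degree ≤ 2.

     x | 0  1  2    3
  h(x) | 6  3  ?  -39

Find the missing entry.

The 3 known points determine the degree-2 polynomial uniquely.
Write h(x) = ax^2 + bx + c. Substituting each data point gives a linear system:
  c = 6
  a + b + c = 3
  9a + 3b + c = -39
Solving the system yields a = -6, b = 3, c = 6.
So h(x) = -6x^2 + 3x + 6.
Then h(2) = -12.

-12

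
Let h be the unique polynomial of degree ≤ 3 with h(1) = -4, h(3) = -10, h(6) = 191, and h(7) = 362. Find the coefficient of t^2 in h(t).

-6

Write h(t) = at^3 + bt^2 + ct + d. Substituting each data point gives a linear system:
  a + b + c + d = -4
  27a + 9b + 3c + d = -10
  216a + 36b + 6c + d = 191
  343a + 49b + 7c + d = 362
Solving the system yields a = 2, b = -6, c = -5, d = 5.
So h(t) = 2t^3 - 6t^2 - 5t + 5.
The coefficient of t^2 is -6.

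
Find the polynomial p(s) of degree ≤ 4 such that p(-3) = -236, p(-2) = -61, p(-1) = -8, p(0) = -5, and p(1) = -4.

Write p(s) = as^4 + bs^3 + cs^2 + ds + e. Substituting each data point gives a linear system:
  81a - 27b + 9c - 3d + e = -236
  16a - 8b + 4c - 2d + e = -61
  a - b + c - d + e = -8
  e = -5
  a + b + c + d + e = -4
Solving the system yields a = -1, b = 6, c = 0, d = -4, e = -5.
So p(s) = -s⁴ + 6s³ - 4s - 5.
Check: p(-3) = -236. ✓

p(s) = -s^4 + 6s^3 - 4s - 5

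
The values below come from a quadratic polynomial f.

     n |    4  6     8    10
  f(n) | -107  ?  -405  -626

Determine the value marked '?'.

On equispaced nodes a degree-2 polynomial has vanishing third forward difference, so
  - f(4) + 3·f(6) - 3·f(8) + f(10) = 0.
Substituting the known values and solving for f(6):
  3·f(6) = -696
  f(6) = -232.

-232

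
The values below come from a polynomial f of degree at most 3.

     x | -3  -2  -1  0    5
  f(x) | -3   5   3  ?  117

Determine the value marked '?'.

The 4 known points determine the degree-3 polynomial uniquely.
Write f(x) = ax^3 + bx^2 + cx + d. Substituting each data point gives a linear system:
  -27a + 9b - 3c + d = -3
  -8a + 4b - 2c + d = 5
  -a + b - c + d = 3
  125a + 25b + 5c + d = 117
Solving the system yields a = 1, b = 1, c = -6, d = -3.
So f(x) = x³ + x² - 6x - 3.
Then f(0) = -3.

-3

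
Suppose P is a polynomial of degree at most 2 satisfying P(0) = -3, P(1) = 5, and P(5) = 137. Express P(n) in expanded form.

Write P(n) = an^2 + bn + c. Substituting each data point gives a linear system:
  c = -3
  a + b + c = 5
  25a + 5b + c = 137
Solving the system yields a = 5, b = 3, c = -3.
So P(n) = 5n² + 3n - 3.
Check: P(5) = 137. ✓

P(n) = 5n^2 + 3n - 3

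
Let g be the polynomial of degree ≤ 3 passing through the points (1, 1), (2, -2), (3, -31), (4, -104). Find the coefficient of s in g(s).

Write g(s) = as^3 + bs^2 + cs + d. Substituting each data point gives a linear system:
  a + b + c + d = 1
  8a + 4b + 2c + d = -2
  27a + 9b + 3c + d = -31
  64a + 16b + 4c + d = -104
Solving the system yields a = -3, b = 5, c = 3, d = -4.
So g(s) = -3s³ + 5s² + 3s - 4.
The coefficient of s is 3.

3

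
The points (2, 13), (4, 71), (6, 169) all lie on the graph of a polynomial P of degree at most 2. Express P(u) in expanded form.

Write P(u) = au^2 + bu + c. Substituting each data point gives a linear system:
  4a + 2b + c = 13
  16a + 4b + c = 71
  36a + 6b + c = 169
Solving the system yields a = 5, b = -1, c = -5.
So P(u) = 5u^2 - u - 5.
Check: P(2) = 13. ✓

P(u) = 5u^2 - u - 5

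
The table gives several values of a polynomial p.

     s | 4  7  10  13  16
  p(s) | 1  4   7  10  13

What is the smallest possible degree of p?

Forward differences of the values at s = 4, 7, 10, 13, 16:
  p  : 1  4  7  10  13
  Δ  : 3  3  3  3
  Δ^2: 0  0  0
  Δ^3: 0  0
  Δ^4: 0
The first differences are constant (3) and nonzero, while all higher differences vanish, so the minimal degree is 1.

1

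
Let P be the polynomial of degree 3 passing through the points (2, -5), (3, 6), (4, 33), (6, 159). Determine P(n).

P(n) = n^3 - n^2 - 3n - 3

Write P(n) = an^3 + bn^2 + cn + d. Substituting each data point gives a linear system:
  8a + 4b + 2c + d = -5
  27a + 9b + 3c + d = 6
  64a + 16b + 4c + d = 33
  216a + 36b + 6c + d = 159
Solving the system yields a = 1, b = -1, c = -3, d = -3.
So P(n) = n^3 - n^2 - 3n - 3.
Check: P(6) = 159. ✓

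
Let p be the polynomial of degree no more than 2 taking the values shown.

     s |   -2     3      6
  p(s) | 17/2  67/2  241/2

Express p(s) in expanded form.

p(s) = 3s^2 + 2s + 1/2

Write p(s) = as^2 + bs + c. Substituting each data point gives a linear system:
  4a - 2b + c = 17/2
  9a + 3b + c = 67/2
  36a + 6b + c = 241/2
Solving the system yields a = 3, b = 2, c = 1/2.
So p(s) = 3s^2 + 2s + 1/2.
Check: p(-2) = 17/2. ✓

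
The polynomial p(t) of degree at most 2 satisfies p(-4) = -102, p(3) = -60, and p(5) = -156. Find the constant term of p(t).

Write p(t) = at^2 + bt + c. Substituting each data point gives a linear system:
  16a - 4b + c = -102
  9a + 3b + c = -60
  25a + 5b + c = -156
Solving the system yields a = -6, b = 0, c = -6.
So p(t) = -6t^2 - 6.
The constant term is -6.

-6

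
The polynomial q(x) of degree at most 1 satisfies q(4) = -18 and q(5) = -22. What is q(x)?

Using the Lagrange interpolation formula with nodes 4, 5:
  L_0(x) = (x - 5) / -1
  L_1(x) = (x - 4) / 1
Then q(x) = -18·L_0(x) - 22·L_1(x).
Expanding and collecting terms gives q(x) = -4x - 2.
Check: q(5) = -22. ✓

q(x) = -4x - 2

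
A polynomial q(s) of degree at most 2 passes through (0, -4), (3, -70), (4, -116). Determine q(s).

Using the Lagrange interpolation formula with nodes 0, 3, 4:
  L_0(s) = (s - 3)(s - 4) / 12
  L_1(s) = s(s - 4) / -3
  L_2(s) = s(s - 3) / 4
Then q(s) = -4·L_0(s) - 70·L_1(s) - 116·L_2(s).
Expanding and collecting terms gives q(s) = -6s^2 - 4s - 4.
Check: q(3) = -70. ✓

q(s) = -6s^2 - 4s - 4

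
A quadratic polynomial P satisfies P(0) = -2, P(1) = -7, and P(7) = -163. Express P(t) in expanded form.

Using the Lagrange interpolation formula with nodes 0, 1, 7:
  L_0(t) = (t - 1)(t - 7) / 7
  L_1(t) = t(t - 7) / -6
  L_2(t) = t(t - 1) / 42
Then P(t) = -2·L_0(t) - 7·L_1(t) - 163·L_2(t).
Expanding and collecting terms gives P(t) = -3t² - 2t - 2.
Check: P(0) = -2. ✓

P(t) = -3t^2 - 2t - 2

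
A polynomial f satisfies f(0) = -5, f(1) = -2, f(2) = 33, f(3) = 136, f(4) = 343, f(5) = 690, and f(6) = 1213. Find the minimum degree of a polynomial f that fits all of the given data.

3

Forward differences of the values at u = 0, 1, 2, 3, 4, 5, 6:
  f  : -5  -2  33  136  343  690  1213
  Δ  : 3  35  103  207  347  523
  Δ^2: 32  68  104  140  176
  Δ^3: 36  36  36  36
  Δ^4: 0  0  0
  Δ^5: 0  0
  Δ^6: 0
The third differences are constant (36) and nonzero, while all higher differences vanish, so the minimal degree is 3.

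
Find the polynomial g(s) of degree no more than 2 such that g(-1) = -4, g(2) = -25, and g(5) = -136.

g(s) = -5s^2 - 2s - 1

Write g(s) = as^2 + bs + c. Substituting each data point gives a linear system:
  a - b + c = -4
  4a + 2b + c = -25
  25a + 5b + c = -136
Solving the system yields a = -5, b = -2, c = -1.
So g(s) = -5s² - 2s - 1.
Check: g(2) = -25. ✓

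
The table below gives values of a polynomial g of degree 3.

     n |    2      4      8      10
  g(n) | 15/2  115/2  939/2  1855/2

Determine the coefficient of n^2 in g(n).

Write g(n) = an^3 + bn^2 + cn + d. Substituting each data point gives a linear system:
  8a + 4b + 2c + d = 15/2
  64a + 16b + 4c + d = 115/2
  512a + 64b + 8c + d = 939/2
  1000a + 100b + 10c + d = 1855/2
Solving the system yields a = 1, b = -1, c = 3, d = -5/2.
So g(n) = n^3 - n^2 + 3n - 5/2.
The coefficient of n^2 is -1.

-1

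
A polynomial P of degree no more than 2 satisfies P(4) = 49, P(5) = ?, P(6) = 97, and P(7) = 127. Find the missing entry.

The 3 known points determine the degree-2 polynomial uniquely.
Write P(n) = an^2 + bn + c. Substituting each data point gives a linear system:
  16a + 4b + c = 49
  36a + 6b + c = 97
  49a + 7b + c = 127
Solving the system yields a = 2, b = 4, c = 1.
So P(n) = 2n^2 + 4n + 1.
Then P(5) = 71.

71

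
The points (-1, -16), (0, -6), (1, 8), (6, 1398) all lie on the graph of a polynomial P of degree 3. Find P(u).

Using the Lagrange interpolation formula with nodes -1, 0, 1, 6:
  L_0(u) = u(u - 1)(u - 6) / -14
  L_1(u) = (u + 1)(u - 1)(u - 6) / 6
  L_2(u) = (u + 1)u(u - 6) / -10
  L_3(u) = (u + 1)u(u - 1) / 210
Then P(u) = -16·L_0(u) - 6·L_1(u) + 8·L_2(u) + 1398·L_3(u).
Expanding and collecting terms gives P(u) = 6u^3 + 2u^2 + 6u - 6.
Check: P(0) = -6. ✓

P(u) = 6u^3 + 2u^2 + 6u - 6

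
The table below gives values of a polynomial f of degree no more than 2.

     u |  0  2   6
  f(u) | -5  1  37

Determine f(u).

Write f(u) = au^2 + bu + c. Substituting each data point gives a linear system:
  c = -5
  4a + 2b + c = 1
  36a + 6b + c = 37
Solving the system yields a = 1, b = 1, c = -5.
So f(u) = u² + u - 5.
Check: f(0) = -5. ✓

f(u) = u^2 + u - 5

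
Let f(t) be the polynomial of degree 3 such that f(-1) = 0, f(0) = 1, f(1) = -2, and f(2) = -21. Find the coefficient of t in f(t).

Write f(t) = at^3 + bt^2 + ct + d. Substituting each data point gives a linear system:
  -a + b - c + d = 0
  d = 1
  a + b + c + d = -2
  8a + 4b + 2c + d = -21
Solving the system yields a = -2, b = -2, c = 1, d = 1.
So f(t) = -2t^3 - 2t^2 + t + 1.
The coefficient of t is 1.

1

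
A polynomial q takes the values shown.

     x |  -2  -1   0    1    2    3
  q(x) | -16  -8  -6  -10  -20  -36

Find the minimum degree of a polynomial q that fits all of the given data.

2

Forward differences of the values at x = -2, -1, 0, 1, 2, 3:
  q  : -16  -8  -6  -10  -20  -36
  Δ  : 8  2  -4  -10  -16
  Δ^2: -6  -6  -6  -6
  Δ^3: 0  0  0
  Δ^4: 0  0
  Δ^5: 0
The second differences are constant (-6) and nonzero, while all higher differences vanish, so the minimal degree is 2.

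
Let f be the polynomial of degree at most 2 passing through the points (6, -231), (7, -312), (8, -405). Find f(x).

f(x) = -6x^2 - 3x + 3

Using the Lagrange interpolation formula with nodes 6, 7, 8:
  L_0(x) = (x - 7)(x - 8) / 2
  L_1(x) = (x - 6)(x - 8) / -1
  L_2(x) = (x - 6)(x - 7) / 2
Then f(x) = -231·L_0(x) - 312·L_1(x) - 405·L_2(x).
Expanding and collecting terms gives f(x) = -6x^2 - 3x + 3.
Check: f(7) = -312. ✓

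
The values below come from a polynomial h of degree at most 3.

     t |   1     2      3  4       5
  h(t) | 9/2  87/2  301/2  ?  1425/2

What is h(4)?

723/2

The 4 known points determine the degree-3 polynomial uniquely.
Write h(t) = at^3 + bt^2 + ct + d. Substituting each data point gives a linear system:
  a + b + c + d = 9/2
  8a + 4b + 2c + d = 87/2
  27a + 9b + 3c + d = 301/2
  125a + 25b + 5c + d = 1425/2
Solving the system yields a = 6, b = -2, c = 3, d = -5/2.
So h(t) = 6t³ - 2t² + 3t - 5/2.
Then h(4) = 723/2.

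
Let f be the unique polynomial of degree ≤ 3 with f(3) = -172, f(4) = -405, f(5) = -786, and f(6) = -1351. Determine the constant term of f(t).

Write f(t) = at^3 + bt^2 + ct + d. Substituting each data point gives a linear system:
  27a + 9b + 3c + d = -172
  64a + 16b + 4c + d = -405
  125a + 25b + 5c + d = -786
  216a + 36b + 6c + d = -1351
Solving the system yields a = -6, b = -2, c = 3, d = -1.
So f(t) = -6t^3 - 2t^2 + 3t - 1.
The constant term is -1.

-1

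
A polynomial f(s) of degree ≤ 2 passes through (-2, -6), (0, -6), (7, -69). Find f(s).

f(s) = -s^2 - 2s - 6

Using the Lagrange interpolation formula with nodes -2, 0, 7:
  L_0(s) = s(s - 7) / 18
  L_1(s) = (s + 2)(s - 7) / -14
  L_2(s) = (s + 2)s / 63
Then f(s) = -6·L_0(s) - 6·L_1(s) - 69·L_2(s).
Expanding and collecting terms gives f(s) = -s^2 - 2s - 6.
Check: f(-2) = -6. ✓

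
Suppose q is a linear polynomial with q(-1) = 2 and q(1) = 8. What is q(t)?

Using the Lagrange interpolation formula with nodes -1, 1:
  L_0(t) = (t - 1) / -2
  L_1(t) = (t + 1) / 2
Then q(t) = 2·L_0(t) + 8·L_1(t).
Expanding and collecting terms gives q(t) = 3t + 5.
Check: q(-1) = 2. ✓

q(t) = 3t + 5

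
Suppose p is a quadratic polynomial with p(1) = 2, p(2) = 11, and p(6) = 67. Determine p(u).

p(u) = u^2 + 6u - 5

Using the Lagrange interpolation formula with nodes 1, 2, 6:
  L_0(u) = (u - 2)(u - 6) / 5
  L_1(u) = (u - 1)(u - 6) / -4
  L_2(u) = (u - 1)(u - 2) / 20
Then p(u) = 2·L_0(u) + 11·L_1(u) + 67·L_2(u).
Expanding and collecting terms gives p(u) = u^2 + 6u - 5.
Check: p(6) = 67. ✓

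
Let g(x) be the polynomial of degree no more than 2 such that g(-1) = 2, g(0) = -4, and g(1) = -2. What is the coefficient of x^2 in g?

4

Write g(x) = ax^2 + bx + c. Substituting each data point gives a linear system:
  a - b + c = 2
  c = -4
  a + b + c = -2
Solving the system yields a = 4, b = -2, c = -4.
So g(x) = 4x^2 - 2x - 4.
The leading coefficient is 4.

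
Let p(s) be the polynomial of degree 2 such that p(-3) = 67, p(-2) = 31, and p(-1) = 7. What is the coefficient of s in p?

Write p(s) = as^2 + bs + c. Substituting each data point gives a linear system:
  9a - 3b + c = 67
  4a - 2b + c = 31
  a - b + c = 7
Solving the system yields a = 6, b = -6, c = -5.
So p(s) = 6s^2 - 6s - 5.
The coefficient of s is -6.

-6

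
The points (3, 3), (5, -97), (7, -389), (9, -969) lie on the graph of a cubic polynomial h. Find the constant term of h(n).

Write h(n) = an^3 + bn^2 + cn + d. Substituting each data point gives a linear system:
  27a + 9b + 3c + d = 3
  125a + 25b + 5c + d = -97
  343a + 49b + 7c + d = -389
  729a + 81b + 9c + d = -969
Solving the system yields a = -2, b = 6, c = 0, d = 3.
So h(n) = -2n^3 + 6n^2 + 3.
The constant term is 3.

3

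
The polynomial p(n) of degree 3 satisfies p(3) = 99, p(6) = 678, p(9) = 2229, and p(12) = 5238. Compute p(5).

Write p(n) = an^3 + bn^2 + cn + d. Substituting each data point gives a linear system:
  27a + 9b + 3c + d = 99
  216a + 36b + 6c + d = 678
  729a + 81b + 9c + d = 2229
  1728a + 144b + 12c + d = 5238
Solving the system yields a = 3, b = 0, c = 4, d = 6.
So p(n) = 3n³ + 4n + 6.
Then p(5) = 401.

401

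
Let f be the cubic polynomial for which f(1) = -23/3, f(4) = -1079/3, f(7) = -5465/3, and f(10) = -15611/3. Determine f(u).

f(u) = -5u^3 - (5/3)u^2 - 4u + 3

Write f(u) = au^3 + bu^2 + cu + d. Substituting each data point gives a linear system:
  a + b + c + d = -23/3
  64a + 16b + 4c + d = -1079/3
  343a + 49b + 7c + d = -5465/3
  1000a + 100b + 10c + d = -15611/3
Solving the system yields a = -5, b = -5/3, c = -4, d = 3.
So f(u) = -5u³ - (5/3)u² - 4u + 3.
Check: f(7) = -5465/3. ✓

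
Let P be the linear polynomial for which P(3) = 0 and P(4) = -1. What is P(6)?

-3

Write P(u) = au + b. Substituting each data point gives a linear system:
  3a + b = 0
  4a + b = -1
Solving the system yields a = -1, b = 3.
So P(u) = -u + 3.
Then P(6) = -3.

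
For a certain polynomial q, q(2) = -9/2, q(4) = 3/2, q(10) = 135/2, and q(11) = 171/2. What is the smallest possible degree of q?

Divided differences on the nodes 2, 4, 10, 11:
  order 0: -9/2  3/2  135/2  171/2
  order 1: 3  11  18
  order 2: 1  1
  order 3: 0
The order-2 divided differences are all 1 (nonzero) and every higher order vanishes, so the data lies on a polynomial of degree exactly 2.

2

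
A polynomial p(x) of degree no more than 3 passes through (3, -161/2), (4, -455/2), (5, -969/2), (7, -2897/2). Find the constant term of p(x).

1/2

Write p(x) = ax^3 + bx^2 + cx + d. Substituting each data point gives a linear system:
  27a + 9b + 3c + d = -161/2
  64a + 16b + 4c + d = -455/2
  125a + 25b + 5c + d = -969/2
  343a + 49b + 7c + d = -2897/2
Solving the system yields a = -5, b = 5, c = 3, d = 1/2.
So p(x) = -5x^3 + 5x^2 + 3x + 1/2.
The constant term is 1/2.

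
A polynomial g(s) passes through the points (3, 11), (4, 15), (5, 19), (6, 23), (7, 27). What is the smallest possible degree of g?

1

Forward differences of the values at s = 3, 4, 5, 6, 7:
  g  : 11  15  19  23  27
  Δ  : 4  4  4  4
  Δ^2: 0  0  0
  Δ^3: 0  0
  Δ^4: 0
The first differences are constant (4) and nonzero, while all higher differences vanish, so the minimal degree is 1.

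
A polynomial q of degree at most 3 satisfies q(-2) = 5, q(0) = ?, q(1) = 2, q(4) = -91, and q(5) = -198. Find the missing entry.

The 4 known points determine the degree-3 polynomial uniquely.
Write q(u) = au^3 + bu^2 + cu + d. Substituting each data point gives a linear system:
  -8a + 4b - 2c + d = 5
  a + b + c + d = 2
  64a + 16b + 4c + d = -91
  125a + 25b + 5c + d = -198
Solving the system yields a = -2, b = 1, c = 6, d = -3.
So q(u) = -2u³ + u² + 6u - 3.
Then q(0) = -3.

-3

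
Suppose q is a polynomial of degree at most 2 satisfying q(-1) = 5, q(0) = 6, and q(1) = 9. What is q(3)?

21

Write q(s) = as^2 + bs + c. Substituting each data point gives a linear system:
  a - b + c = 5
  c = 6
  a + b + c = 9
Solving the system yields a = 1, b = 2, c = 6.
So q(s) = s^2 + 2s + 6.
Then q(3) = 21.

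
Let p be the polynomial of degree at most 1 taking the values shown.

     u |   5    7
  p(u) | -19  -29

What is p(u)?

p(u) = -5u + 6

Using the Lagrange interpolation formula with nodes 5, 7:
  L_0(u) = (u - 7) / -2
  L_1(u) = (u - 5) / 2
Then p(u) = -19·L_0(u) - 29·L_1(u).
Expanding and collecting terms gives p(u) = -5u + 6.
Check: p(5) = -19. ✓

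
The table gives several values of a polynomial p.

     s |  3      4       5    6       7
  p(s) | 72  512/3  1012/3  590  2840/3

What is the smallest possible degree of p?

3

Forward differences of the values at s = 3, 4, 5, 6, 7:
  p  : 72  512/3  1012/3  590  2840/3
  Δ  : 296/3  500/3  758/3  1070/3
  Δ^2: 68  86  104
  Δ^3: 18  18
  Δ^4: 0
The third differences are constant (18) and nonzero, while all higher differences vanish, so the minimal degree is 3.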